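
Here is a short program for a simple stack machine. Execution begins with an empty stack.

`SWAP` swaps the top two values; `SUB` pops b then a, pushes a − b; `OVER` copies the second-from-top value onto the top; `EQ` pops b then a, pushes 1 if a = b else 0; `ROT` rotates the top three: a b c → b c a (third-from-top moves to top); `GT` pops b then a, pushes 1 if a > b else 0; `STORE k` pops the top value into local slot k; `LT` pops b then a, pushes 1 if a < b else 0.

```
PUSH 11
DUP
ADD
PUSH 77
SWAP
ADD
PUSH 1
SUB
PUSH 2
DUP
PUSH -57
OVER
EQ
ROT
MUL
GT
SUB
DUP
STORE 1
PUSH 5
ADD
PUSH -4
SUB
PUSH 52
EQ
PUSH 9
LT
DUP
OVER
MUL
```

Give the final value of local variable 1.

PUSH 11  : [11]
DUP      : [11, 11]
ADD      : [22]
PUSH 77  : [22, 77]
SWAP     : [77, 22]
ADD      : [99]
PUSH 1   : [99, 1]
SUB      : [98]
PUSH 2   : [98, 2]
DUP      : [98, 2, 2]
PUSH -57 : [98, 2, 2, -57]
OVER     : [98, 2, 2, -57, 2]
EQ       : [98, 2, 2, 0]
ROT      : [98, 2, 0, 2]
MUL      : [98, 2, 0]
GT       : [98, 1]
SUB      : [97]
DUP      : [97, 97]
STORE 1  : [97]
PUSH 5   : [97, 5]
ADD      : [102]
PUSH -4  : [102, -4]
SUB      : [106]
PUSH 52  : [106, 52]
EQ       : [0]
PUSH 9   : [0, 9]
LT       : [1]
DUP      : [1, 1]
OVER     : [1, 1, 1]
MUL      : [1, 1]

97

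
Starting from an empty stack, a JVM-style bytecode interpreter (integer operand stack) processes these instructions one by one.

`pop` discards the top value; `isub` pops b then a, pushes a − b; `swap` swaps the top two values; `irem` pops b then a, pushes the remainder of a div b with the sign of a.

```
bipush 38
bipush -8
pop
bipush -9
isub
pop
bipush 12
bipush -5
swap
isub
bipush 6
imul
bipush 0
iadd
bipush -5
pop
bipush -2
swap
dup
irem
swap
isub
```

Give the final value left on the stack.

2

bipush 38 → [38]
bipush -8 → [38, -8]
pop       → [38]
bipush -9 → [38, -9]
isub      → [47]
pop       → []
bipush 12 → [12]
bipush -5 → [12, -5]
swap      → [-5, 12]
isub      → [-17]
bipush 6  → [-17, 6]
imul      → [-102]
bipush 0  → [-102, 0]
iadd      → [-102]
bipush -5 → [-102, -5]
pop       → [-102]
bipush -2 → [-102, -2]
swap      → [-2, -102]
dup       → [-2, -102, -102]
irem      → [-2, 0]
swap      → [0, -2]
isub      → [2]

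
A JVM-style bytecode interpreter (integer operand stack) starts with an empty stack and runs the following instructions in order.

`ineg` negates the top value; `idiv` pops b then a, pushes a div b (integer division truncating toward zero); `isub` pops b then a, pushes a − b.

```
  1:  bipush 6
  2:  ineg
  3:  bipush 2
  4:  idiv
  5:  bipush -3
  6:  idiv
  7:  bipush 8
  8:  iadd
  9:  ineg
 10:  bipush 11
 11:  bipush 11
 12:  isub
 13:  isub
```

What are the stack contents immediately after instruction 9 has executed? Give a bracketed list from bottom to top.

bipush 6  : [6]
ineg      : [-6]
bipush 2  : [-6, 2]
idiv      : [-3]
bipush -3 : [-3, -3]
idiv      : [1]
bipush 8  : [1, 8]
iadd      : [9]
ineg      : [-9]

[-9]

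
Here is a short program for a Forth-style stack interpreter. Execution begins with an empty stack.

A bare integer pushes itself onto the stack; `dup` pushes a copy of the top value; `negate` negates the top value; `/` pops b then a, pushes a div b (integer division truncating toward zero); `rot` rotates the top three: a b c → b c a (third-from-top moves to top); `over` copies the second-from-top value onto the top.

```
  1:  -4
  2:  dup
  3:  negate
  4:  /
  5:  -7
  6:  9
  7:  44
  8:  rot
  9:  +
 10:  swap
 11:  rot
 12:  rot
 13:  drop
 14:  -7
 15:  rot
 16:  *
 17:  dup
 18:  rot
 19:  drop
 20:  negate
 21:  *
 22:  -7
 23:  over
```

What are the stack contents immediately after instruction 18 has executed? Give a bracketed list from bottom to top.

[-63, -63, -1]

-4     -> [-4]
dup    -> [-4, -4]
negate -> [-4, 4]
/      -> [-1]
-7     -> [-1, -7]
9      -> [-1, -7, 9]
44     -> [-1, -7, 9, 44]
rot    -> [-1, 9, 44, -7]
+      -> [-1, 9, 37]
swap   -> [-1, 37, 9]
rot    -> [37, 9, -1]
rot    -> [9, -1, 37]
drop   -> [9, -1]
-7     -> [9, -1, -7]
rot    -> [-1, -7, 9]
*      -> [-1, -63]
dup    -> [-1, -63, -63]
rot    -> [-63, -63, -1]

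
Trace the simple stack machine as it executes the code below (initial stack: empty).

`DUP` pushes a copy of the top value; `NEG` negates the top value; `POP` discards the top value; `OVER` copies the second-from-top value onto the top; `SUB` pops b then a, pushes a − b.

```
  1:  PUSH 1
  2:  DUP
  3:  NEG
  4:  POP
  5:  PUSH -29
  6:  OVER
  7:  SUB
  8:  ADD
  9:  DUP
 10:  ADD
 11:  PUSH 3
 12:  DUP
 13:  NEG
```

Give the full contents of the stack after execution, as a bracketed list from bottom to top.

PUSH 1   → 1
DUP      → 1 1
NEG      → 1 -1
POP      → 1
PUSH -29 → 1 -29
OVER     → 1 -29 1
SUB      → 1 -30
ADD      → -29
DUP      → -29 -29
ADD      → -58
PUSH 3   → -58 3
DUP      → -58 3 3
NEG      → -58 3 -3

[-58, 3, -3]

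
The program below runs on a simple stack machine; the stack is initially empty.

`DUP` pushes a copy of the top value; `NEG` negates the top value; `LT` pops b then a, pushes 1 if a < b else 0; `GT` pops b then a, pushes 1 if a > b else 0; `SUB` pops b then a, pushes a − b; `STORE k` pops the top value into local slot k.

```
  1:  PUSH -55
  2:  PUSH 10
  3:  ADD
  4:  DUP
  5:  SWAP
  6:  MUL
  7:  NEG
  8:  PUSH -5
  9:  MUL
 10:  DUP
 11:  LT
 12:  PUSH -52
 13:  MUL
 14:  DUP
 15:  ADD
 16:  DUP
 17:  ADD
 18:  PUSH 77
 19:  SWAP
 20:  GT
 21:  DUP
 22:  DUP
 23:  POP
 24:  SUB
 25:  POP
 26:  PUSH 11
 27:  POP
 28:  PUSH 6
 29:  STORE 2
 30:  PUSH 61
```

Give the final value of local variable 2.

6

PUSH -55  [-55]
PUSH 10   [-55, 10]
ADD       [-45]
DUP       [-45, -45]
SWAP      [-45, -45]
MUL       [2025]
NEG       [-2025]
PUSH -5   [-2025, -5]
MUL       [10125]
DUP       [10125, 10125]
LT        [0]
PUSH -52  [0, -52]
MUL       [0]
DUP       [0, 0]
ADD       [0]
DUP       [0, 0]
ADD       [0]
PUSH 77   [0, 77]
SWAP      [77, 0]
GT        [1]
DUP       [1, 1]
DUP       [1, 1, 1]
POP       [1, 1]
SUB       [0]
POP       []
PUSH 11   [11]
POP       []
PUSH 6    [6]
STORE 2   []
PUSH 61   [61]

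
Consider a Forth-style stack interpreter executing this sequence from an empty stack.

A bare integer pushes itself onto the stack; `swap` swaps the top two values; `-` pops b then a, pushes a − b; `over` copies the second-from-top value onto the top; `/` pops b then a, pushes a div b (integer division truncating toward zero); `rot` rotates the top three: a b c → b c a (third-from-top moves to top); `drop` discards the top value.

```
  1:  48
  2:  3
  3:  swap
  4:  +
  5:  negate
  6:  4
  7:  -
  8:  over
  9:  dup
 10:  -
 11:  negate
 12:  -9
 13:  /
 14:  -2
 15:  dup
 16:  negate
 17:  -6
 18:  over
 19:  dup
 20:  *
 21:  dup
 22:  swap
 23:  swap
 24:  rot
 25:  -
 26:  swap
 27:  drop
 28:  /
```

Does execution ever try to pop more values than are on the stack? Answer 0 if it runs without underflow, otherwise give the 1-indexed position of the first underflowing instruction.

8

48      [48]
3       [48, 3]
swap    [3, 48]
+       [51]
negate  [-51]
4       [-51, 4]
-       [-55]
over  — needs 2 operands, stack has 1 → underflow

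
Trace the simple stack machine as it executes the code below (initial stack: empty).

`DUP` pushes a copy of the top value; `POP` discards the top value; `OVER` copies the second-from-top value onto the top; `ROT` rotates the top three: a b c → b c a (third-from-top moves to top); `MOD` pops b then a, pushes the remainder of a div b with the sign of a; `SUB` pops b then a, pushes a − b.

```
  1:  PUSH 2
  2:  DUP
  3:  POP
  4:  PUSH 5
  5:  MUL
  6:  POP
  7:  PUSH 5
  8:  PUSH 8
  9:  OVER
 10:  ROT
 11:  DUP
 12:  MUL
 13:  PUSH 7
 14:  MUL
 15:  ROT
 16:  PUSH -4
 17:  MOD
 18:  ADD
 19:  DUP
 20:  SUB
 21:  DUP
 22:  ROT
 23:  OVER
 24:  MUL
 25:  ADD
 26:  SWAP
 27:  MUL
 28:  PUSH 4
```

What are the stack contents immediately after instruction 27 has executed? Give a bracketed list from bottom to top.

PUSH 2   2
DUP      2 2
POP      2
PUSH 5   2 5
MUL      10
POP      (empty)
PUSH 5   5
PUSH 8   5 8
OVER     5 8 5
ROT      8 5 5
DUP      8 5 5 5
MUL      8 5 25
PUSH 7   8 5 25 7
MUL      8 5 175
ROT      5 175 8
PUSH -4  5 175 8 -4
MOD      5 175 0
ADD      5 175
DUP      5 175 175
SUB      5 0
DUP      5 0 0
ROT      0 0 5
OVER     0 0 5 0
MUL      0 0 0
ADD      0 0
SWAP     0 0
MUL      0

[0]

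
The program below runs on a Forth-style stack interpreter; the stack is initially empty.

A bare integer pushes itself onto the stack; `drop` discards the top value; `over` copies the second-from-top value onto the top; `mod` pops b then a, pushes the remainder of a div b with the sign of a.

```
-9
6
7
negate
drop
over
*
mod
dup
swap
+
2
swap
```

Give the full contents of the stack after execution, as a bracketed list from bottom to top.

[2, -18]

-9      [-9]
6       [-9, 6]
7       [-9, 6, 7]
negate  [-9, 6, -7]
drop    [-9, 6]
over    [-9, 6, -9]
*       [-9, -54]
mod     [-9]
dup     [-9, -9]
swap    [-9, -9]
+       [-18]
2       [-18, 2]
swap    [2, -18]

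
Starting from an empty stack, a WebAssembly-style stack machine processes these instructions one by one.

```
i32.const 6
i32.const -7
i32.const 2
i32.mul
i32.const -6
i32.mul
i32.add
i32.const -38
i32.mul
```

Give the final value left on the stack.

-3420

i32.const 6   : [6]
i32.const -7  : [6, -7]
i32.const 2   : [6, -7, 2]
i32.mul       : [6, -14]
i32.const -6  : [6, -14, -6]
i32.mul       : [6, 84]
i32.add       : [90]
i32.const -38 : [90, -38]
i32.mul       : [-3420]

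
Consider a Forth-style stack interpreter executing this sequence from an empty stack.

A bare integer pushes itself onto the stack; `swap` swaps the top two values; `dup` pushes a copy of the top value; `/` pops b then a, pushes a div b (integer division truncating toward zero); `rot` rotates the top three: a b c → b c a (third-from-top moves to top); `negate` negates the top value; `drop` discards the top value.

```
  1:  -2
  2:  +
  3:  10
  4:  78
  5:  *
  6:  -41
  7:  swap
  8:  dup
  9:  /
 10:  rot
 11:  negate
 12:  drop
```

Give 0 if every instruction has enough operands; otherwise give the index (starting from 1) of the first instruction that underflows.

-2 : -2
+  — needs 2 operands, stack has 1 → underflow

2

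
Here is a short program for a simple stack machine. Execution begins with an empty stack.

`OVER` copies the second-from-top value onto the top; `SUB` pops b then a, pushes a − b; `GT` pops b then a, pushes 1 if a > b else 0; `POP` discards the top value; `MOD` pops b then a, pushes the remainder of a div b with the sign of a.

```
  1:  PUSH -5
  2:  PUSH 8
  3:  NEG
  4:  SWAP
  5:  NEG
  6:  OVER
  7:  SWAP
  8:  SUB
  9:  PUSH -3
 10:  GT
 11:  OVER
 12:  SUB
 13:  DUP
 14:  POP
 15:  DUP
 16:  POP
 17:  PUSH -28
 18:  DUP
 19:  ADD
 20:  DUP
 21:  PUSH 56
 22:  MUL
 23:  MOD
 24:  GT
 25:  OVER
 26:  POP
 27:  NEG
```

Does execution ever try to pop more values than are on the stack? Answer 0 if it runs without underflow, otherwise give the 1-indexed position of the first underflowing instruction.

PUSH -5  → [-5]
PUSH 8   → [-5, 8]
NEG      → [-5, -8]
SWAP     → [-8, -5]
NEG      → [-8, 5]
OVER     → [-8, 5, -8]
SWAP     → [-8, -8, 5]
SUB      → [-8, -13]
PUSH -3  → [-8, -13, -3]
GT       → [-8, 0]
OVER     → [-8, 0, -8]
SUB      → [-8, 8]
DUP      → [-8, 8, 8]
POP      → [-8, 8]
DUP      → [-8, 8, 8]
POP      → [-8, 8]
PUSH -28 → [-8, 8, -28]
DUP      → [-8, 8, -28, -28]
ADD      → [-8, 8, -56]
DUP      → [-8, 8, -56, -56]
PUSH 56  → [-8, 8, -56, -56, 56]
MUL      → [-8, 8, -56, -3136]
MOD      → [-8, 8, -56]
GT       → [-8, 1]
OVER     → [-8, 1, -8]
POP      → [-8, 1]
NEG      → [-8, -1]

0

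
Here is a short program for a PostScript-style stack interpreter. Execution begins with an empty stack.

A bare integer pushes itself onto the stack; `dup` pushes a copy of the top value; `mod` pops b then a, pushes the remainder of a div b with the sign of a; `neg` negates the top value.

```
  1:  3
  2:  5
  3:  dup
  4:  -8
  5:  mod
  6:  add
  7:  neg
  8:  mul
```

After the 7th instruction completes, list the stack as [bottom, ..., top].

[3, -10]

3   -> 3
5   -> 3 5
dup -> 3 5 5
-8  -> 3 5 5 -8
mod -> 3 5 5
add -> 3 10
neg -> 3 -10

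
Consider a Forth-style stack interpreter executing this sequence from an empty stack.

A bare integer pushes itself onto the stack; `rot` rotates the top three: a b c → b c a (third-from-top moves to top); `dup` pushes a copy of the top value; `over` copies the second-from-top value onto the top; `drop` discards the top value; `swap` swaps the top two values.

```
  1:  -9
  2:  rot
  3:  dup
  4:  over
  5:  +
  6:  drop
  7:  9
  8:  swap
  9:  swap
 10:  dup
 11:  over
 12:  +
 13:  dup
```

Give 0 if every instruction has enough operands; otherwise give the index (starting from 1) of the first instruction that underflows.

2

-9 → [-9]
rot  — needs 3 operands, stack has 1 → underflow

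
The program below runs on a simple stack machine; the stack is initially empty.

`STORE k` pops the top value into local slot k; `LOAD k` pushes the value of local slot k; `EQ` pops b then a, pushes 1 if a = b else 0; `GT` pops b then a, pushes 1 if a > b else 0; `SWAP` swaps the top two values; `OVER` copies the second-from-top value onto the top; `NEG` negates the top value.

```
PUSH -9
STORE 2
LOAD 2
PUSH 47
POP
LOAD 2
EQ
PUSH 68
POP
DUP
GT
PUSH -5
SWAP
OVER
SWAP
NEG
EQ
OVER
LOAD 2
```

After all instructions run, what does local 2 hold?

PUSH -9 : -9
STORE 2 : (empty)
LOAD 2  : -9
PUSH 47 : -9 47
POP     : -9
LOAD 2  : -9 -9
EQ      : 1
PUSH 68 : 1 68
POP     : 1
DUP     : 1 1
GT      : 0
PUSH -5 : 0 -5
SWAP    : -5 0
OVER    : -5 0 -5
SWAP    : -5 -5 0
NEG     : -5 -5 0
EQ      : -5 0
OVER    : -5 0 -5
LOAD 2  : -5 0 -5 -9

-9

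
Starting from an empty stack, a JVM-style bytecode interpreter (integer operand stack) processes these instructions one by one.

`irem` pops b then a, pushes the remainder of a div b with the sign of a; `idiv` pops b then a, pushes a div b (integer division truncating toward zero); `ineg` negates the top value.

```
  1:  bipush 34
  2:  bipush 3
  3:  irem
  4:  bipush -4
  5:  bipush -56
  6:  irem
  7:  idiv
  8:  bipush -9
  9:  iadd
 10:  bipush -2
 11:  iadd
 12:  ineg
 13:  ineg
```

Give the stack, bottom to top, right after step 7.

bipush 34  -> [34]
bipush 3   -> [34, 3]
irem       -> [1]
bipush -4  -> [1, -4]
bipush -56 -> [1, -4, -56]
irem       -> [1, -4]
idiv       -> [0]

[0]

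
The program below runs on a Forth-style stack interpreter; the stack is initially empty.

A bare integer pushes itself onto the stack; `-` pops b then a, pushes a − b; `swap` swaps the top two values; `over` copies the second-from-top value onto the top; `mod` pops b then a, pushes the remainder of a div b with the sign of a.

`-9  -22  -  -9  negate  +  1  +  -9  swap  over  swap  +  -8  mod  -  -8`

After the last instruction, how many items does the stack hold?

2

-9     : [-9]
-22    : [-9, -22]
-      : [13]
-9     : [13, -9]
negate : [13, 9]
+      : [22]
1      : [22, 1]
+      : [23]
-9     : [23, -9]
swap   : [-9, 23]
over   : [-9, 23, -9]
swap   : [-9, -9, 23]
+      : [-9, 14]
-8     : [-9, 14, -8]
mod    : [-9, 6]
-      : [-15]
-8     : [-15, -8]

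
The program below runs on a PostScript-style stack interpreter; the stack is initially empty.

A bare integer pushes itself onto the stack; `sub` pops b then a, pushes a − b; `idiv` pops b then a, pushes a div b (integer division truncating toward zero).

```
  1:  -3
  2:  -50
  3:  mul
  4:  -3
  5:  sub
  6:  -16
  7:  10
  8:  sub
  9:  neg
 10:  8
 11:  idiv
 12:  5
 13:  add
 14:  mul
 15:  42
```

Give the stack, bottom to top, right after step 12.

-3   → -3
-50  → -3 -50
mul  → 150
-3   → 150 -3
sub  → 153
-16  → 153 -16
10   → 153 -16 10
sub  → 153 -26
neg  → 153 26
8    → 153 26 8
idiv → 153 3
5    → 153 3 5

[153, 3, 5]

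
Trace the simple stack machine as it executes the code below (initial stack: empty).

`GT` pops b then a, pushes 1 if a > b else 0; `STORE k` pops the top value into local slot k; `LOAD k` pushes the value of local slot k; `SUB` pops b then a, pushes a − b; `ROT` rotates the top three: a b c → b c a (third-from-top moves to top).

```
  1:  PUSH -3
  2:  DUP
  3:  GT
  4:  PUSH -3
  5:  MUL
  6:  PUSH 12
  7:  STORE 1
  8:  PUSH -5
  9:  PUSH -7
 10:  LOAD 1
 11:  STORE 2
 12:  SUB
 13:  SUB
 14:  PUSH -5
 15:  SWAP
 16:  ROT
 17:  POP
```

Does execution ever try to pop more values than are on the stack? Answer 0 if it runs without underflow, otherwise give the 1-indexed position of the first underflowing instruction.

16

PUSH -3 → -3
DUP     → -3 -3
GT      → 0
PUSH -3 → 0 -3
MUL     → 0
PUSH 12 → 0 12
STORE 1 → 0
PUSH -5 → 0 -5
PUSH -7 → 0 -5 -7
LOAD 1  → 0 -5 -7 12
STORE 2 → 0 -5 -7
SUB     → 0 2
SUB     → -2
PUSH -5 → -2 -5
SWAP    → -5 -2
ROT  — needs 3 operands, stack has 2 → underflow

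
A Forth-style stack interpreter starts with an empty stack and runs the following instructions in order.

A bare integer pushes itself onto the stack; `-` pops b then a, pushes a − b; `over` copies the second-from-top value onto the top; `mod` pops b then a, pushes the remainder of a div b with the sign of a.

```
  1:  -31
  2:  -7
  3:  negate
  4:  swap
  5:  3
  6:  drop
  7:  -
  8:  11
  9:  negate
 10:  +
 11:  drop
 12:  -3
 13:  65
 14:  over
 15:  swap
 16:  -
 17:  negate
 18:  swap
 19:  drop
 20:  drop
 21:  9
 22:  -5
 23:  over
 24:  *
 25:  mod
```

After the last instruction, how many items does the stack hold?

1

-31    : [-31]
-7     : [-31, -7]
negate : [-31, 7]
swap   : [7, -31]
3      : [7, -31, 3]
drop   : [7, -31]
-      : [38]
11     : [38, 11]
negate : [38, -11]
+      : [27]
drop   : []
-3     : [-3]
65     : [-3, 65]
over   : [-3, 65, -3]
swap   : [-3, -3, 65]
-      : [-3, -68]
negate : [-3, 68]
swap   : [68, -3]
drop   : [68]
drop   : []
9      : [9]
-5     : [9, -5]
over   : [9, -5, 9]
*      : [9, -45]
mod    : [9]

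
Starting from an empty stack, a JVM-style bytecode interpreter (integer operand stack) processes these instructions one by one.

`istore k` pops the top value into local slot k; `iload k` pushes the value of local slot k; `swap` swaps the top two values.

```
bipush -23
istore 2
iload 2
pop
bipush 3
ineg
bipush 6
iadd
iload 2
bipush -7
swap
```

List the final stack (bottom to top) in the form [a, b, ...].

[3, -7, -23]

bipush -23  -23
istore 2    (empty)
iload 2     -23
pop         (empty)
bipush 3    3
ineg        -3
bipush 6    -3 6
iadd        3
iload 2     3 -23
bipush -7   3 -23 -7
swap        3 -7 -23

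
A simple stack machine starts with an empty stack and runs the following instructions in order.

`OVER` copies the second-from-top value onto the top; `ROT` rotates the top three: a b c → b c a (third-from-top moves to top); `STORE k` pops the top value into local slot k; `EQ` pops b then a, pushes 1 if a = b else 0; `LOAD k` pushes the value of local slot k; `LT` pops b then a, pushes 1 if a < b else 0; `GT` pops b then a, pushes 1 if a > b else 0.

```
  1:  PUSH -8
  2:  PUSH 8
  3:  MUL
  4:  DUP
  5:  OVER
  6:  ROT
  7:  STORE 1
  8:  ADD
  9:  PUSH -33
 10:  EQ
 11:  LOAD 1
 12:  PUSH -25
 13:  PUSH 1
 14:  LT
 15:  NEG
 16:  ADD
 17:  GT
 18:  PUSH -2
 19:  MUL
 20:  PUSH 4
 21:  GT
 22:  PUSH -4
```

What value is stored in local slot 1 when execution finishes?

-64

PUSH -8   [-8]
PUSH 8    [-8, 8]
MUL       [-64]
DUP       [-64, -64]
OVER      [-64, -64, -64]
ROT       [-64, -64, -64]
STORE 1   [-64, -64]
ADD       [-128]
PUSH -33  [-128, -33]
EQ        [0]
LOAD 1    [0, -64]
PUSH -25  [0, -64, -25]
PUSH 1    [0, -64, -25, 1]
LT        [0, -64, 1]
NEG       [0, -64, -1]
ADD       [0, -65]
GT        [1]
PUSH -2   [1, -2]
MUL       [-2]
PUSH 4    [-2, 4]
GT        [0]
PUSH -4   [0, -4]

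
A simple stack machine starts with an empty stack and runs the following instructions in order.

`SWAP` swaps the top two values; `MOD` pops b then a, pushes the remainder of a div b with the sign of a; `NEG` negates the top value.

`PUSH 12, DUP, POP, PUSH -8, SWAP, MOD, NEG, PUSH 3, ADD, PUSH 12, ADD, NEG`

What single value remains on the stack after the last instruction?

PUSH 12 → 12
DUP     → 12 12
POP     → 12
PUSH -8 → 12 -8
SWAP    → -8 12
MOD     → -8
NEG     → 8
PUSH 3  → 8 3
ADD     → 11
PUSH 12 → 11 12
ADD     → 23
NEG     → -23

-23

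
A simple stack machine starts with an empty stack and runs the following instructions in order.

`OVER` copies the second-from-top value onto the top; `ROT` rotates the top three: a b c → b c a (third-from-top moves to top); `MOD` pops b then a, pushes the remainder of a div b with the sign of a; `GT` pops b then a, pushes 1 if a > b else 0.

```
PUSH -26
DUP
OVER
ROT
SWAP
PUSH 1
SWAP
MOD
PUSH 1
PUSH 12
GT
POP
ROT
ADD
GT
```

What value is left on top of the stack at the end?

0

PUSH -26  -26
DUP       -26 -26
OVER      -26 -26 -26
ROT       -26 -26 -26
SWAP      -26 -26 -26
PUSH 1    -26 -26 -26 1
SWAP      -26 -26 1 -26
MOD       -26 -26 1
PUSH 1    -26 -26 1 1
PUSH 12   -26 -26 1 1 12
GT        -26 -26 1 0
POP       -26 -26 1
ROT       -26 1 -26
ADD       -26 -25
GT        0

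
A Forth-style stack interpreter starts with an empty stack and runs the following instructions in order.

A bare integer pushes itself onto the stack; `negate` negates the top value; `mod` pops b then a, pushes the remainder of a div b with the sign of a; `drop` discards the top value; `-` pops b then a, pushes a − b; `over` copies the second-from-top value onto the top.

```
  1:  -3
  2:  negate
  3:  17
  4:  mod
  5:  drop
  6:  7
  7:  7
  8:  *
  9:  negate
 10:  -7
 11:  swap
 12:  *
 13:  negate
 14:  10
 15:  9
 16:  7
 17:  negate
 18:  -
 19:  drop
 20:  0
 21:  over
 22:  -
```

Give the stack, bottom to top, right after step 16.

-3     -> [-3]
negate -> [3]
17     -> [3, 17]
mod    -> [3]
drop   -> []
7      -> [7]
7      -> [7, 7]
*      -> [49]
negate -> [-49]
-7     -> [-49, -7]
swap   -> [-7, -49]
*      -> [343]
negate -> [-343]
10     -> [-343, 10]
9      -> [-343, 10, 9]
7      -> [-343, 10, 9, 7]

[-343, 10, 9, 7]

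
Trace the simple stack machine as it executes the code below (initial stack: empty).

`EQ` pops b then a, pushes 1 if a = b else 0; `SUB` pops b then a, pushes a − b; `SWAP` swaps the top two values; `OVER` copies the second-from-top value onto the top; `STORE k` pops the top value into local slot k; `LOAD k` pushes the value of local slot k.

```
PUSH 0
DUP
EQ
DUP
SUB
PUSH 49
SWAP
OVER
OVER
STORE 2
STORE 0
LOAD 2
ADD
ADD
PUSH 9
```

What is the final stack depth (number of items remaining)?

PUSH 0  → 0
DUP     → 0 0
EQ      → 1
DUP     → 1 1
SUB     → 0
PUSH 49 → 0 49
SWAP    → 49 0
OVER    → 49 0 49
OVER    → 49 0 49 0
STORE 2 → 49 0 49
STORE 0 → 49 0
LOAD 2  → 49 0 0
ADD     → 49 0
ADD     → 49
PUSH 9  → 49 9

2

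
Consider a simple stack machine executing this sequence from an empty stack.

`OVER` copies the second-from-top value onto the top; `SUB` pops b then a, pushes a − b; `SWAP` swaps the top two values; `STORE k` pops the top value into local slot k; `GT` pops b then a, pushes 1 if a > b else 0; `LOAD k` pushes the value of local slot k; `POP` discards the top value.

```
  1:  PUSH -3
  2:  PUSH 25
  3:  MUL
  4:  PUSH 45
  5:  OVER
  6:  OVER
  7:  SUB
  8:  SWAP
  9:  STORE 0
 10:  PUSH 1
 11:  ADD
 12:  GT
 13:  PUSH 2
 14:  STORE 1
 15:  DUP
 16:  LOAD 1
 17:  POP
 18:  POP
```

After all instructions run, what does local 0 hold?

PUSH -3 : [-3]
PUSH 25 : [-3, 25]
MUL     : [-75]
PUSH 45 : [-75, 45]
OVER    : [-75, 45, -75]
OVER    : [-75, 45, -75, 45]
SUB     : [-75, 45, -120]
SWAP    : [-75, -120, 45]
STORE 0 : [-75, -120]
PUSH 1  : [-75, -120, 1]
ADD     : [-75, -119]
GT      : [1]
PUSH 2  : [1, 2]
STORE 1 : [1]
DUP     : [1, 1]
LOAD 1  : [1, 1, 2]
POP     : [1, 1]
POP     : [1]

45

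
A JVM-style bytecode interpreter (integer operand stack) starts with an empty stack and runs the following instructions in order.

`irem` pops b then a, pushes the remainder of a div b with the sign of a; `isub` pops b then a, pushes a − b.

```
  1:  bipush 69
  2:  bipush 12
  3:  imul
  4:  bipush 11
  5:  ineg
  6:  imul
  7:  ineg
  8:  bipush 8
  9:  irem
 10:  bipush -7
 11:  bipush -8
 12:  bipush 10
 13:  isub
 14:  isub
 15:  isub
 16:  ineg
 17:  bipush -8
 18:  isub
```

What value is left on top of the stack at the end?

bipush 69 -> 69
bipush 12 -> 69 12
imul      -> 828
bipush 11 -> 828 11
ineg      -> 828 -11
imul      -> -9108
ineg      -> 9108
bipush 8  -> 9108 8
irem      -> 4
bipush -7 -> 4 -7
bipush -8 -> 4 -7 -8
bipush 10 -> 4 -7 -8 10
isub      -> 4 -7 -18
isub      -> 4 11
isub      -> -7
ineg      -> 7
bipush -8 -> 7 -8
isub      -> 15

15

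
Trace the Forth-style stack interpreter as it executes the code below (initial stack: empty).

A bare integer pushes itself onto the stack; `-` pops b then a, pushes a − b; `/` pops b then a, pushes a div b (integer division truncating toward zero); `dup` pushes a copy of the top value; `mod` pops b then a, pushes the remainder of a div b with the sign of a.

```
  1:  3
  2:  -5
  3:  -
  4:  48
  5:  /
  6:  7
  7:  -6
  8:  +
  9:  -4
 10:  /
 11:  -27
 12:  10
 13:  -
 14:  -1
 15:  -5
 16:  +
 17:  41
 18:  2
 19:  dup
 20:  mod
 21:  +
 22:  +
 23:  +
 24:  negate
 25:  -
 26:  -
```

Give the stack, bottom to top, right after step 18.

3   : 3
-5  : 3 -5
-   : 8
48  : 8 48
/   : 0
7   : 0 7
-6  : 0 7 -6
+   : 0 1
-4  : 0 1 -4
/   : 0 0
-27 : 0 0 -27
10  : 0 0 -27 10
-   : 0 0 -37
-1  : 0 0 -37 -1
-5  : 0 0 -37 -1 -5
+   : 0 0 -37 -6
41  : 0 0 -37 -6 41
2   : 0 0 -37 -6 41 2

[0, 0, -37, -6, 41, 2]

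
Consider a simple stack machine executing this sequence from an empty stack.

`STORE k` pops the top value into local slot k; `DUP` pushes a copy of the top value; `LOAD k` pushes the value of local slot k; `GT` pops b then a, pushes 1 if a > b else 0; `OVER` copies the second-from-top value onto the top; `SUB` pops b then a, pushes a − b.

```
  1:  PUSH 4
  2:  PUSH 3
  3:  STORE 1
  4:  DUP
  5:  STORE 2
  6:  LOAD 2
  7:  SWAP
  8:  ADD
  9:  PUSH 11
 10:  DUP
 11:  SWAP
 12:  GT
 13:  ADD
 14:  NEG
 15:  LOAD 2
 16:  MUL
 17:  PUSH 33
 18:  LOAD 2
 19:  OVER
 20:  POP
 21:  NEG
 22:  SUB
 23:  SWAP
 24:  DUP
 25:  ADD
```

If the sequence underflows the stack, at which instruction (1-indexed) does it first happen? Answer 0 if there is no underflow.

0

PUSH 4   4
PUSH 3   4 3
STORE 1  4
DUP      4 4
STORE 2  4
LOAD 2   4 4
SWAP     4 4
ADD      8
PUSH 11  8 11
DUP      8 11 11
SWAP     8 11 11
GT       8 0
ADD      8
NEG      -8
LOAD 2   -8 4
MUL      -32
PUSH 33  -32 33
LOAD 2   -32 33 4
OVER     -32 33 4 33
POP      -32 33 4
NEG      -32 33 -4
SUB      -32 37
SWAP     37 -32
DUP      37 -32 -32
ADD      37 -64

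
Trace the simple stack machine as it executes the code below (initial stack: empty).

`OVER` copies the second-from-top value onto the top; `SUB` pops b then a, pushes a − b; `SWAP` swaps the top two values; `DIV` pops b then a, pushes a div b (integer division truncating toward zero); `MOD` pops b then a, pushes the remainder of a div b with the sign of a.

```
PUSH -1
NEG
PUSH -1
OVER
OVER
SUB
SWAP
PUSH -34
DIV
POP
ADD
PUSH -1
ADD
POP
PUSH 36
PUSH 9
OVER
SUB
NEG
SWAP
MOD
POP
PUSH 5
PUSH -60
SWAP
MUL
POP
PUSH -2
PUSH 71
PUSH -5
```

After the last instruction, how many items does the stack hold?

PUSH -1  -> -1
NEG      -> 1
PUSH -1  -> 1 -1
OVER     -> 1 -1 1
OVER     -> 1 -1 1 -1
SUB      -> 1 -1 2
SWAP     -> 1 2 -1
PUSH -34 -> 1 2 -1 -34
DIV      -> 1 2 0
POP      -> 1 2
ADD      -> 3
PUSH -1  -> 3 -1
ADD      -> 2
POP      -> (empty)
PUSH 36  -> 36
PUSH 9   -> 36 9
OVER     -> 36 9 36
SUB      -> 36 -27
NEG      -> 36 27
SWAP     -> 27 36
MOD      -> 27
POP      -> (empty)
PUSH 5   -> 5
PUSH -60 -> 5 -60
SWAP     -> -60 5
MUL      -> -300
POP      -> (empty)
PUSH -2  -> -2
PUSH 71  -> -2 71
PUSH -5  -> -2 71 -5

3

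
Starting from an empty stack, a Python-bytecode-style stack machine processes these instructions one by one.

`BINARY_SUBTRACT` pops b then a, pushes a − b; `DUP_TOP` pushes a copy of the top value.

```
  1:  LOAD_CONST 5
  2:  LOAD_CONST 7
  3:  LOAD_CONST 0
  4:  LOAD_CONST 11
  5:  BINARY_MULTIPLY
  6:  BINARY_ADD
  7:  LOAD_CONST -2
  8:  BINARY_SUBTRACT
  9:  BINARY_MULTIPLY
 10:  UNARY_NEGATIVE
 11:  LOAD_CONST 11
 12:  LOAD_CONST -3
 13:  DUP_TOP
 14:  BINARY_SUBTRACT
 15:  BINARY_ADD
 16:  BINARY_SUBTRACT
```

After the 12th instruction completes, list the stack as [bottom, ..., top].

[-45, 11, -3]

LOAD_CONST 5    → [5]
LOAD_CONST 7    → [5, 7]
LOAD_CONST 0    → [5, 7, 0]
LOAD_CONST 11   → [5, 7, 0, 11]
BINARY_MULTIPLY → [5, 7, 0]
BINARY_ADD      → [5, 7]
LOAD_CONST -2   → [5, 7, -2]
BINARY_SUBTRACT → [5, 9]
BINARY_MULTIPLY → [45]
UNARY_NEGATIVE  → [-45]
LOAD_CONST 11   → [-45, 11]
LOAD_CONST -3   → [-45, 11, -3]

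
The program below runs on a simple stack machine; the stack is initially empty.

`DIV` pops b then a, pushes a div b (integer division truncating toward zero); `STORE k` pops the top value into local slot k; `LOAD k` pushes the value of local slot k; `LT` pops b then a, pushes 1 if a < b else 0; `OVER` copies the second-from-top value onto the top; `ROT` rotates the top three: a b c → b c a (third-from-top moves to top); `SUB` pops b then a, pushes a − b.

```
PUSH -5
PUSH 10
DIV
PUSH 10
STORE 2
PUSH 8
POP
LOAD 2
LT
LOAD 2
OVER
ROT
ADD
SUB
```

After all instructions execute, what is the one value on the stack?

8

PUSH -5 : -5
PUSH 10 : -5 10
DIV     : 0
PUSH 10 : 0 10
STORE 2 : 0
PUSH 8  : 0 8
POP     : 0
LOAD 2  : 0 10
LT      : 1
LOAD 2  : 1 10
OVER    : 1 10 1
ROT     : 10 1 1
ADD     : 10 2
SUB     : 8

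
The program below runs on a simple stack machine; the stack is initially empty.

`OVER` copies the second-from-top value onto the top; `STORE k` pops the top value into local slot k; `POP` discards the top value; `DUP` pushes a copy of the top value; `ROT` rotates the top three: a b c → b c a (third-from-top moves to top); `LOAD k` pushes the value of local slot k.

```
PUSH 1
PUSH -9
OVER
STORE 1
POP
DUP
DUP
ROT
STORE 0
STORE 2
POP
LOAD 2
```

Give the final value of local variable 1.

1

PUSH 1  → [1]
PUSH -9 → [1, -9]
OVER    → [1, -9, 1]
STORE 1 → [1, -9]
POP     → [1]
DUP     → [1, 1]
DUP     → [1, 1, 1]
ROT     → [1, 1, 1]
STORE 0 → [1, 1]
STORE 2 → [1]
POP     → []
LOAD 2  → [1]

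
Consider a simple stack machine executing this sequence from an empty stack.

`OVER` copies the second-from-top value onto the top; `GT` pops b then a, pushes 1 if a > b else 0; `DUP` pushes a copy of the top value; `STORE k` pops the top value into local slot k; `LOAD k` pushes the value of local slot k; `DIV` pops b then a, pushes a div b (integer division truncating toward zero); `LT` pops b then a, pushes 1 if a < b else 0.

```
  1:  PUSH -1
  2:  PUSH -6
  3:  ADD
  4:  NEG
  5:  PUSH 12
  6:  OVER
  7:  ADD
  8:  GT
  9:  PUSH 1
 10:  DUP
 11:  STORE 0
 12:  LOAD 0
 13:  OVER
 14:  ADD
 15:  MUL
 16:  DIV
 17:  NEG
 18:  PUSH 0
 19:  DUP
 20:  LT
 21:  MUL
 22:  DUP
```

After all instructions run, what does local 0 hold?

1

PUSH -1 → [-1]
PUSH -6 → [-1, -6]
ADD     → [-7]
NEG     → [7]
PUSH 12 → [7, 12]
OVER    → [7, 12, 7]
ADD     → [7, 19]
GT      → [0]
PUSH 1  → [0, 1]
DUP     → [0, 1, 1]
STORE 0 → [0, 1]
LOAD 0  → [0, 1, 1]
OVER    → [0, 1, 1, 1]
ADD     → [0, 1, 2]
MUL     → [0, 2]
DIV     → [0]
NEG     → [0]
PUSH 0  → [0, 0]
DUP     → [0, 0, 0]
LT      → [0, 0]
MUL     → [0]
DUP     → [0, 0]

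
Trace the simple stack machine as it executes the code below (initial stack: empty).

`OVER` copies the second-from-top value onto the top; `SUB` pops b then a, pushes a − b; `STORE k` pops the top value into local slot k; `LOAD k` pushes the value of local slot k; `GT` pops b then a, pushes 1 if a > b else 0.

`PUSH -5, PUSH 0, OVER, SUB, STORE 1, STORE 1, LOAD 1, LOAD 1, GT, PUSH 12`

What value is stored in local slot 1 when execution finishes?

PUSH -5 -> [-5]
PUSH 0  -> [-5, 0]
OVER    -> [-5, 0, -5]
SUB     -> [-5, 5]
STORE 1 -> [-5]
STORE 1 -> []
LOAD 1  -> [-5]
LOAD 1  -> [-5, -5]
GT      -> [0]
PUSH 12 -> [0, 12]

-5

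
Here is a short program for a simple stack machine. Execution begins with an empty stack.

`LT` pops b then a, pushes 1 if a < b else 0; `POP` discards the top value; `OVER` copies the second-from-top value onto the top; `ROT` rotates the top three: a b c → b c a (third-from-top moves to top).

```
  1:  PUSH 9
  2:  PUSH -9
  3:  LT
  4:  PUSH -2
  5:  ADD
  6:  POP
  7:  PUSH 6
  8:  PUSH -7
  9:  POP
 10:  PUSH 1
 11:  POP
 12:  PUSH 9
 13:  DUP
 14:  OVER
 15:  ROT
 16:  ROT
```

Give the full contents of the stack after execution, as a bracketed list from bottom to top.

PUSH 9  -> 9
PUSH -9 -> 9 -9
LT      -> 0
PUSH -2 -> 0 -2
ADD     -> -2
POP     -> (empty)
PUSH 6  -> 6
PUSH -7 -> 6 -7
POP     -> 6
PUSH 1  -> 6 1
POP     -> 6
PUSH 9  -> 6 9
DUP     -> 6 9 9
OVER    -> 6 9 9 9
ROT     -> 6 9 9 9
ROT     -> 6 9 9 9

[6, 9, 9, 9]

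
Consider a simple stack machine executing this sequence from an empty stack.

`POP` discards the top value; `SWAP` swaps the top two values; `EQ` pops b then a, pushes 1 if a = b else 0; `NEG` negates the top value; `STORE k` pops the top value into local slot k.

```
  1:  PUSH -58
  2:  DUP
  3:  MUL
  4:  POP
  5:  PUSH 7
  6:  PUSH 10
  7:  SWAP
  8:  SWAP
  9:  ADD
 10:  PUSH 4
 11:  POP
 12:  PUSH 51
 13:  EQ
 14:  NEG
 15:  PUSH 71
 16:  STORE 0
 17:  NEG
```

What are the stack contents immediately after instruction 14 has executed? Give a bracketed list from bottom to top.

PUSH -58  -58
DUP       -58 -58
MUL       3364
POP       (empty)
PUSH 7    7
PUSH 10   7 10
SWAP      10 7
SWAP      7 10
ADD       17
PUSH 4    17 4
POP       17
PUSH 51   17 51
EQ        0
NEG       0

[0]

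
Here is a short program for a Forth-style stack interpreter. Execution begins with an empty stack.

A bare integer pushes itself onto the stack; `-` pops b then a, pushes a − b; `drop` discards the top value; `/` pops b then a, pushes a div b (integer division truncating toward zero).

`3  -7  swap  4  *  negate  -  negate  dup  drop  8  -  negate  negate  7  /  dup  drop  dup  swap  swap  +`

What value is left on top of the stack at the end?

-2

3       3
-7      3 -7
swap    -7 3
4       -7 3 4
*       -7 12
negate  -7 -12
-       5
negate  -5
dup     -5 -5
drop    -5
8       -5 8
-       -13
negate  13
negate  -13
7       -13 7
/       -1
dup     -1 -1
drop    -1
dup     -1 -1
swap    -1 -1
swap    -1 -1
+       -2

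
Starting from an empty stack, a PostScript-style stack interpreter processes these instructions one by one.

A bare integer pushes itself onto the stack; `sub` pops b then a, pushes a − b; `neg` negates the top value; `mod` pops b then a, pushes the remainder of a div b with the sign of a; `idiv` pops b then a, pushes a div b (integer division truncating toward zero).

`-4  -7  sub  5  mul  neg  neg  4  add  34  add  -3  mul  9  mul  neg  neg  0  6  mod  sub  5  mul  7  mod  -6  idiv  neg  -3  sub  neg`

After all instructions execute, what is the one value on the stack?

-4   -> [-4]
-7   -> [-4, -7]
sub  -> [3]
5    -> [3, 5]
mul  -> [15]
neg  -> [-15]
neg  -> [15]
4    -> [15, 4]
add  -> [19]
34   -> [19, 34]
add  -> [53]
-3   -> [53, -3]
mul  -> [-159]
9    -> [-159, 9]
mul  -> [-1431]
neg  -> [1431]
neg  -> [-1431]
0    -> [-1431, 0]
6    -> [-1431, 0, 6]
mod  -> [-1431, 0]
sub  -> [-1431]
5    -> [-1431, 5]
mul  -> [-7155]
7    -> [-7155, 7]
mod  -> [-1]
-6   -> [-1, -6]
idiv -> [0]
neg  -> [0]
-3   -> [0, -3]
sub  -> [3]
neg  -> [-3]

-3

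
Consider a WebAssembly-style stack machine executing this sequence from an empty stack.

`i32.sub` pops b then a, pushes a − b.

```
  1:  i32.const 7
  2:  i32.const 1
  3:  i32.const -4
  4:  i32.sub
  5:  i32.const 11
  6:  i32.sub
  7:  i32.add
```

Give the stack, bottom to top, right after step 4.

i32.const 7  → [7]
i32.const 1  → [7, 1]
i32.const -4 → [7, 1, -4]
i32.sub      → [7, 5]

[7, 5]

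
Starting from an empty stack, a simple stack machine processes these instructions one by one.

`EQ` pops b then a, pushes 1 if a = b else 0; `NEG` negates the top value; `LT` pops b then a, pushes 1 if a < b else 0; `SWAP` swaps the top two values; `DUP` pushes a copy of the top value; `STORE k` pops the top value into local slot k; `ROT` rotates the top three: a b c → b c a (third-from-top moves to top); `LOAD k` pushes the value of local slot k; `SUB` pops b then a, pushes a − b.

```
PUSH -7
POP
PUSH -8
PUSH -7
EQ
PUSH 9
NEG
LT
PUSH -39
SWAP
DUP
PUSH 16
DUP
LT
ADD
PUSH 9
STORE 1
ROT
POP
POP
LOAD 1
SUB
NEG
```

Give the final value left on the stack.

PUSH -7  → -7
POP      → (empty)
PUSH -8  → -8
PUSH -7  → -8 -7
EQ       → 0
PUSH 9   → 0 9
NEG      → 0 -9
LT       → 0
PUSH -39 → 0 -39
SWAP     → -39 0
DUP      → -39 0 0
PUSH 16  → -39 0 0 16
DUP      → -39 0 0 16 16
LT       → -39 0 0 0
ADD      → -39 0 0
PUSH 9   → -39 0 0 9
STORE 1  → -39 0 0
ROT      → 0 0 -39
POP      → 0 0
POP      → 0
LOAD 1   → 0 9
SUB      → -9
NEG      → 9

9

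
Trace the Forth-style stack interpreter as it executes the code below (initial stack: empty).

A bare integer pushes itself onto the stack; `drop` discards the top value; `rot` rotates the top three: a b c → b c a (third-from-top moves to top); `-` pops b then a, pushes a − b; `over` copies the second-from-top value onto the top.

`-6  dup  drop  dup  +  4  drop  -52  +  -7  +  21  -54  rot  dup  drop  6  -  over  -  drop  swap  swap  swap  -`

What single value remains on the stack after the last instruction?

-6    -6
dup   -6 -6
drop  -6
dup   -6 -6
+     -12
4     -12 4
drop  -12
-52   -12 -52
+     -64
-7    -64 -7
+     -71
21    -71 21
-54   -71 21 -54
rot   21 -54 -71
dup   21 -54 -71 -71
drop  21 -54 -71
6     21 -54 -71 6
-     21 -54 -77
over  21 -54 -77 -54
-     21 -54 -23
drop  21 -54
swap  -54 21
swap  21 -54
swap  -54 21
-     -75

-75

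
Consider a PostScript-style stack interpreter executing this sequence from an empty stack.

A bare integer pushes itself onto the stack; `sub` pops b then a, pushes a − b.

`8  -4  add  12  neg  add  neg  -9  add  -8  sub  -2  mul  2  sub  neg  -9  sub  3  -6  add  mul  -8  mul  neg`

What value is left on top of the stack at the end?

8   : [8]
-4  : [8, -4]
add : [4]
12  : [4, 12]
neg : [4, -12]
add : [-8]
neg : [8]
-9  : [8, -9]
add : [-1]
-8  : [-1, -8]
sub : [7]
-2  : [7, -2]
mul : [-14]
2   : [-14, 2]
sub : [-16]
neg : [16]
-9  : [16, -9]
sub : [25]
3   : [25, 3]
-6  : [25, 3, -6]
add : [25, -3]
mul : [-75]
-8  : [-75, -8]
mul : [600]
neg : [-600]

-600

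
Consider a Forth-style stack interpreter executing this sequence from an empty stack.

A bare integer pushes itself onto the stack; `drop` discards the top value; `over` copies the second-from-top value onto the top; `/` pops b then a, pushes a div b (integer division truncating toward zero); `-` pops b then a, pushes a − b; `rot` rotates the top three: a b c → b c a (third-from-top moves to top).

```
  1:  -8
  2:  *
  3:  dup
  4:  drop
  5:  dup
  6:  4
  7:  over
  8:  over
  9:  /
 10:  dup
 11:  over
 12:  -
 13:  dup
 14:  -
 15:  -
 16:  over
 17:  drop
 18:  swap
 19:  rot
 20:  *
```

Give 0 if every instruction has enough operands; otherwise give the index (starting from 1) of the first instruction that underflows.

2

-8  [-8]
*  — needs 2 operands, stack has 1 → underflow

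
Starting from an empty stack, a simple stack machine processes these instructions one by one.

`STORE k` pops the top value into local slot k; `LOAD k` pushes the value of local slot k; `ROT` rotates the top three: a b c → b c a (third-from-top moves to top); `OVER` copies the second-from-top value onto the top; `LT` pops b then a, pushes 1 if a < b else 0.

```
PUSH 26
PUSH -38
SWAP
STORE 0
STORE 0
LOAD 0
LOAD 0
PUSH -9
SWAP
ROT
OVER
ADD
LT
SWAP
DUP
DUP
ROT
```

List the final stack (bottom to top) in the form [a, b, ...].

[0, -9, -9, -9]

PUSH 26  -> 26
PUSH -38 -> 26 -38
SWAP     -> -38 26
STORE 0  -> -38
STORE 0  -> (empty)
LOAD 0   -> -38
LOAD 0   -> -38 -38
PUSH -9  -> -38 -38 -9
SWAP     -> -38 -9 -38
ROT      -> -9 -38 -38
OVER     -> -9 -38 -38 -38
ADD      -> -9 -38 -76
LT       -> -9 0
SWAP     -> 0 -9
DUP      -> 0 -9 -9
DUP      -> 0 -9 -9 -9
ROT      -> 0 -9 -9 -9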